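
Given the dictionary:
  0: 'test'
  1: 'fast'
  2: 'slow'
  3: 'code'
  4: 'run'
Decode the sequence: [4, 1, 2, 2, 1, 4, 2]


Look up each index in the dictionary:
  4 -> 'run'
  1 -> 'fast'
  2 -> 'slow'
  2 -> 'slow'
  1 -> 'fast'
  4 -> 'run'
  2 -> 'slow'

Decoded: "run fast slow slow fast run slow"


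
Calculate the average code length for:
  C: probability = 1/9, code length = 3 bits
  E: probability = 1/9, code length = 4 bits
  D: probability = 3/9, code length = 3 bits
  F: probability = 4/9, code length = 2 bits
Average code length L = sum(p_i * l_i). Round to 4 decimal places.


Weighted contributions p_i * l_i:
  C: (1/9) * 3 = 3/9
  E: (1/9) * 4 = 4/9
  D: (3/9) * 3 = 9/9
  F: (4/9) * 2 = 8/9
Sum = (3 + 4 + 9 + 8)/9 = 24/9

L = 24/9 = 2.6667 bits/symbol


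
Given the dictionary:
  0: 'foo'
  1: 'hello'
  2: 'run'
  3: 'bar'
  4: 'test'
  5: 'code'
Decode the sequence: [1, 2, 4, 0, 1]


Look up each index in the dictionary:
  1 -> 'hello'
  2 -> 'run'
  4 -> 'test'
  0 -> 'foo'
  1 -> 'hello'

Decoded: "hello run test foo hello"


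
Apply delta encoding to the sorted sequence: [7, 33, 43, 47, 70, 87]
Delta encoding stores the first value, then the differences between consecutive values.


First value: 7
Deltas:
  33 - 7 = 26
  43 - 33 = 10
  47 - 43 = 4
  70 - 47 = 23
  87 - 70 = 17


Delta encoded: [7, 26, 10, 4, 23, 17]


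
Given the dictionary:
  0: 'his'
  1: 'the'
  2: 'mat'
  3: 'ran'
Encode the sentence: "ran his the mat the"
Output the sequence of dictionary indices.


Look up each word in the dictionary:
  'ran' -> 3
  'his' -> 0
  'the' -> 1
  'mat' -> 2
  'the' -> 1

Encoded: [3, 0, 1, 2, 1]


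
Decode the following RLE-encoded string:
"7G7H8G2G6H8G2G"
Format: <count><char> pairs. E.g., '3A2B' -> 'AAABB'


Expanding each <count><char> pair:
  7G -> 'GGGGGGG'
  7H -> 'HHHHHHH'
  8G -> 'GGGGGGGG'
  2G -> 'GG'
  6H -> 'HHHHHH'
  8G -> 'GGGGGGGG'
  2G -> 'GG'

Decoded = GGGGGGGHHHHHHHGGGGGGGGGGHHHHHHGGGGGGGGGG


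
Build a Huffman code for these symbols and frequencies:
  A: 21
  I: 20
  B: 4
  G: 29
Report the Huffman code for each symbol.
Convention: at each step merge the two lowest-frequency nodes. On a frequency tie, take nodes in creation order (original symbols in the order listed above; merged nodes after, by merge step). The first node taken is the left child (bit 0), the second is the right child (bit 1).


Huffman tree construction:
Step 1: Merge B(4) + I(20) = 24
Step 2: Merge A(21) + (B+I)(24) = 45
Step 3: Merge G(29) + (A+(B+I))(45) = 74
Read each symbol's code off the tree from the root (left child = 0, right child = 1).

Codes:
  A: 10 (length 2)
  I: 111 (length 3)
  B: 110 (length 3)
  G: 0 (length 1)
Average code length: 143/74 = 1.9324 bits/symbol


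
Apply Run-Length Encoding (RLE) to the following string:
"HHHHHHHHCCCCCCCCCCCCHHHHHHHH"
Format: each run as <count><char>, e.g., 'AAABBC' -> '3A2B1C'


Scanning runs left to right:
  i=0: run of 'H' x 8 -> '8H'
  i=8: run of 'C' x 12 -> '12C'
  i=20: run of 'H' x 8 -> '8H'

RLE = 8H12C8H


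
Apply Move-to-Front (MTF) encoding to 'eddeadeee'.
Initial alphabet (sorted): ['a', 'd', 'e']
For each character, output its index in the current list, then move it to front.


MTF encoding:
'e': index 2 in ['a', 'd', 'e'] -> ['e', 'a', 'd']
'd': index 2 in ['e', 'a', 'd'] -> ['d', 'e', 'a']
'd': index 0 in ['d', 'e', 'a'] -> ['d', 'e', 'a']
'e': index 1 in ['d', 'e', 'a'] -> ['e', 'd', 'a']
'a': index 2 in ['e', 'd', 'a'] -> ['a', 'e', 'd']
'd': index 2 in ['a', 'e', 'd'] -> ['d', 'a', 'e']
'e': index 2 in ['d', 'a', 'e'] -> ['e', 'd', 'a']
'e': index 0 in ['e', 'd', 'a'] -> ['e', 'd', 'a']
'e': index 0 in ['e', 'd', 'a'] -> ['e', 'd', 'a']


Output: [2, 2, 0, 1, 2, 2, 2, 0, 0]


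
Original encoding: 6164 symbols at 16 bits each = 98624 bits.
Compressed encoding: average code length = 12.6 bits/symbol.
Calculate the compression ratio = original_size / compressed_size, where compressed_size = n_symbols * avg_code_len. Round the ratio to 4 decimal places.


original_size = n_symbols * orig_bits = 6164 * 16 = 98624 bits
compressed_size = n_symbols * avg_code_len = 6164 * 12.6 = 77666.4 bits
ratio = original_size / compressed_size = 98624 / 77666.4 = 1.2698

Compression ratio = 1.2698


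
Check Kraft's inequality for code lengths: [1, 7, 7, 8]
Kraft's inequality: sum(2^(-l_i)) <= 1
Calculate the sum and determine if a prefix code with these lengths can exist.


Sum = 2^(-1) + 2^(-7) + 2^(-7) + 2^(-8)
    = 0.5 + 0.0078125 + 0.0078125 + 0.00390625
    = 133/256 = 0.51953125
Since 0.51953125 <= 1, Kraft's inequality IS satisfied.
A prefix code with these lengths CAN exist.

Kraft sum = 0.51953125. Satisfied.


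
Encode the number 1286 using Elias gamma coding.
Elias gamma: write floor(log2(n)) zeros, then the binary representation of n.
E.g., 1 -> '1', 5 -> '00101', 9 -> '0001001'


num_bits = floor(log2(1286)) + 1 = 11
leading_zeros = num_bits - 1 = 10
binary(1286) = 10100000110

Elias gamma(1286) = '0000000000' + '10100000110' = 000000000010100000110 (21 bits)


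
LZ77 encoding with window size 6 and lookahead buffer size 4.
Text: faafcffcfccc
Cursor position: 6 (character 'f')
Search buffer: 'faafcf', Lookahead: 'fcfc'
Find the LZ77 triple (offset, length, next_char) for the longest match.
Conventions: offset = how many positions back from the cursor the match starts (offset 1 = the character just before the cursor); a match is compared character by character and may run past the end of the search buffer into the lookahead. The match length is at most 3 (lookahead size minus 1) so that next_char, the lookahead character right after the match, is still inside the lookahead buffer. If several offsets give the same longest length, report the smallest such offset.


Try each offset into the search buffer:
  offset=1 (pos 5, char 'f'): match length 1
  offset=2 (pos 4, char 'c'): match length 0
  offset=3 (pos 3, char 'f'): match length 3
  offset=4 (pos 2, char 'a'): match length 0
  offset=5 (pos 1, char 'a'): match length 0
  offset=6 (pos 0, char 'f'): match length 1
Longest match has length 3 at offset 3.
next_char = character at position 6 + 3 = 9 -> 'c'

Best match: offset=3, length=3 (matching 'fcf' starting at position 3)
LZ77 triple: (3, 3, 'c')


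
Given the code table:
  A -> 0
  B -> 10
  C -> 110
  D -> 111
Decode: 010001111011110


Decoding:
0 -> A
10 -> B
0 -> A
0 -> A
111 -> D
10 -> B
111 -> D
10 -> B


Result: ABAADBDB


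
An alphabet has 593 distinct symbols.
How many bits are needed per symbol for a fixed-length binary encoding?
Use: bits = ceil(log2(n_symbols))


log2(593) = 9.2119
Bracket: 2^9 = 512 < 593 <= 2^10 = 1024
So ceil(log2(593)) = 10

bits = ceil(log2(593)) = ceil(9.2119) = 10 bits


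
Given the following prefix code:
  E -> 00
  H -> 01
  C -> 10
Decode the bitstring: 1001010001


Decoding step by step:
Bits 10 -> C
Bits 01 -> H
Bits 01 -> H
Bits 00 -> E
Bits 01 -> H


Decoded message: CHHEH


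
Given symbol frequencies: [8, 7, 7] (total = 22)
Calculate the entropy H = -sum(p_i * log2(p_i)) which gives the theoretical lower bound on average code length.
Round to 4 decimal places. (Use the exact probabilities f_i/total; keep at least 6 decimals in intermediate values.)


Per-symbol terms -p_i * log2(p_i) with p_i = f_i/22:
  p = 8/22 = 0.363636: log2(p) = -1.459432, -p*log2(p) = 0.530702
  p = 7/22 = 0.318182: log2(p) = -1.652077, -p*log2(p) = 0.525661
  p = 7/22 = 0.318182: log2(p) = -1.652077, -p*log2(p) = 0.525661
H = 0.530702 + 0.525661 + 0.525661 = 1.582024

H = 1.582 bits/symbol


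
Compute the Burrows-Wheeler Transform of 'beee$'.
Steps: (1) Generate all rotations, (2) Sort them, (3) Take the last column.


Rotations (sorted):
  0: $beee -> last char: e
  1: beee$ -> last char: $
  2: e$bee -> last char: e
  3: ee$be -> last char: e
  4: eee$b -> last char: b


BWT = e$eeb


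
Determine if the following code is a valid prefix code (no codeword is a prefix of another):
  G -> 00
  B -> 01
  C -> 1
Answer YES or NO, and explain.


Checking each pair (does one codeword prefix another?):
  G='00' vs B='01': no prefix
  G='00' vs C='1': no prefix
  B='01' vs G='00': no prefix
  B='01' vs C='1': no prefix
  C='1' vs G='00': no prefix
  C='1' vs B='01': no prefix
No violation found over all pairs.

YES -- this is a valid prefix code. No codeword is a prefix of any other codeword.


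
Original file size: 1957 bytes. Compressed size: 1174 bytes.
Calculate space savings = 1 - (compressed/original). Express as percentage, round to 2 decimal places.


ratio = compressed/original = 1174/1957 = 0.599898
savings = 1 - ratio = 1 - 0.599898 = 0.400102
as a percentage: 0.400102 * 100 = 40.01%

Space savings = 1 - 1174/1957 = 40.01%


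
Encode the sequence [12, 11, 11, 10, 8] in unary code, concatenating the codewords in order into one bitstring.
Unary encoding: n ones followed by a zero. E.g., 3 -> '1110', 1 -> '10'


Encode each number as n ones followed by a terminating 0:
  12 -> 1111111111110 (13 bits)
  11 -> 111111111110 (12 bits)
  11 -> 111111111110 (12 bits)
  10 -> 11111111110 (11 bits)
  8 -> 111111110 (9 bits)
Total length = 13 + 12 + 12 + 11 + 9 = 57 bits.

Unary([12, 11, 11, 10, 8]) = 111111111111011111111111011111111111011111111110111111110 (57 bits)


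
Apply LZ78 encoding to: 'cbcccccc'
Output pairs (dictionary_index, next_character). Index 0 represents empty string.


LZ78 encoding steps:
Dictionary: {0: ''}
Step 1: w='' (idx 0), next='c' -> output (0, 'c'), add 'c' as idx 1
Step 2: w='' (idx 0), next='b' -> output (0, 'b'), add 'b' as idx 2
Step 3: w='c' (idx 1), next='c' -> output (1, 'c'), add 'cc' as idx 3
Step 4: w='cc' (idx 3), next='c' -> output (3, 'c'), add 'ccc' as idx 4
Step 5: w='c' (idx 1), end of input -> output (1, '')


Encoded: [(0, 'c'), (0, 'b'), (1, 'c'), (3, 'c'), (1, '')]


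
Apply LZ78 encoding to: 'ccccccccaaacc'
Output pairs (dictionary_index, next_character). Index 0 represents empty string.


LZ78 encoding steps:
Dictionary: {0: ''}
Step 1: w='' (idx 0), next='c' -> output (0, 'c'), add 'c' as idx 1
Step 2: w='c' (idx 1), next='c' -> output (1, 'c'), add 'cc' as idx 2
Step 3: w='cc' (idx 2), next='c' -> output (2, 'c'), add 'ccc' as idx 3
Step 4: w='cc' (idx 2), next='a' -> output (2, 'a'), add 'cca' as idx 4
Step 5: w='' (idx 0), next='a' -> output (0, 'a'), add 'a' as idx 5
Step 6: w='a' (idx 5), next='c' -> output (5, 'c'), add 'ac' as idx 6
Step 7: w='c' (idx 1), end of input -> output (1, '')


Encoded: [(0, 'c'), (1, 'c'), (2, 'c'), (2, 'a'), (0, 'a'), (5, 'c'), (1, '')]


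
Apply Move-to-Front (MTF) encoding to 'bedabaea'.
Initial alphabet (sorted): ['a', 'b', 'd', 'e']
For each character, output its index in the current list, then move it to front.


MTF encoding:
'b': index 1 in ['a', 'b', 'd', 'e'] -> ['b', 'a', 'd', 'e']
'e': index 3 in ['b', 'a', 'd', 'e'] -> ['e', 'b', 'a', 'd']
'd': index 3 in ['e', 'b', 'a', 'd'] -> ['d', 'e', 'b', 'a']
'a': index 3 in ['d', 'e', 'b', 'a'] -> ['a', 'd', 'e', 'b']
'b': index 3 in ['a', 'd', 'e', 'b'] -> ['b', 'a', 'd', 'e']
'a': index 1 in ['b', 'a', 'd', 'e'] -> ['a', 'b', 'd', 'e']
'e': index 3 in ['a', 'b', 'd', 'e'] -> ['e', 'a', 'b', 'd']
'a': index 1 in ['e', 'a', 'b', 'd'] -> ['a', 'e', 'b', 'd']


Output: [1, 3, 3, 3, 3, 1, 3, 1]


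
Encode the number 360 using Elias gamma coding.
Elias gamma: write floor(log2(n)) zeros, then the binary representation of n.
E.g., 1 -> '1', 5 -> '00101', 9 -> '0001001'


num_bits = floor(log2(360)) + 1 = 9
leading_zeros = num_bits - 1 = 8
binary(360) = 101101000

Elias gamma(360) = '00000000' + '101101000' = 00000000101101000 (17 bits)


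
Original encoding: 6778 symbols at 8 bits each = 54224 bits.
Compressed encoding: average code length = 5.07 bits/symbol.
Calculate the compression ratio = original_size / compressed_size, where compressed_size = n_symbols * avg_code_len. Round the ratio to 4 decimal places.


original_size = n_symbols * orig_bits = 6778 * 8 = 54224 bits
compressed_size = n_symbols * avg_code_len = 6778 * 5.07 = 34364.46 bits
ratio = original_size / compressed_size = 54224 / 34364.46 = 1.5779

Compression ratio = 1.5779


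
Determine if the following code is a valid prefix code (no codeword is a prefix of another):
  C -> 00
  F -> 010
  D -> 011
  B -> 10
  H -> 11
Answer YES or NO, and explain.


Checking each pair (does one codeword prefix another?):
  C='00' vs F='010': no prefix
  C='00' vs D='011': no prefix
  C='00' vs B='10': no prefix
  C='00' vs H='11': no prefix
  F='010' vs C='00': no prefix
  F='010' vs D='011': no prefix
  F='010' vs B='10': no prefix
  F='010' vs H='11': no prefix
  D='011' vs C='00': no prefix
  D='011' vs F='010': no prefix
  D='011' vs B='10': no prefix
  D='011' vs H='11': no prefix
  B='10' vs C='00': no prefix
  B='10' vs F='010': no prefix
  B='10' vs D='011': no prefix
  B='10' vs H='11': no prefix
  H='11' vs C='00': no prefix
  H='11' vs F='010': no prefix
  H='11' vs D='011': no prefix
  H='11' vs B='10': no prefix
No violation found over all pairs.

YES -- this is a valid prefix code. No codeword is a prefix of any other codeword.


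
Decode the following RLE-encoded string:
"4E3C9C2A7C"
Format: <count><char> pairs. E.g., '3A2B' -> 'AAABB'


Expanding each <count><char> pair:
  4E -> 'EEEE'
  3C -> 'CCC'
  9C -> 'CCCCCCCCC'
  2A -> 'AA'
  7C -> 'CCCCCCC'

Decoded = EEEECCCCCCCCCCCCAACCCCCCC


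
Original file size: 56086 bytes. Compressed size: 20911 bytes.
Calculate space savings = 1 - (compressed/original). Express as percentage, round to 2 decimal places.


ratio = compressed/original = 20911/56086 = 0.372838
savings = 1 - ratio = 1 - 0.372838 = 0.627162
as a percentage: 0.627162 * 100 = 62.72%

Space savings = 1 - 20911/56086 = 62.72%


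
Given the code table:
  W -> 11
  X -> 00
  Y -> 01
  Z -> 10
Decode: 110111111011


Decoding:
11 -> W
01 -> Y
11 -> W
11 -> W
10 -> Z
11 -> W


Result: WYWWZW


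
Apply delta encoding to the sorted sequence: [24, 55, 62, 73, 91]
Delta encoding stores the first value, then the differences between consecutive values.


First value: 24
Deltas:
  55 - 24 = 31
  62 - 55 = 7
  73 - 62 = 11
  91 - 73 = 18


Delta encoded: [24, 31, 7, 11, 18]


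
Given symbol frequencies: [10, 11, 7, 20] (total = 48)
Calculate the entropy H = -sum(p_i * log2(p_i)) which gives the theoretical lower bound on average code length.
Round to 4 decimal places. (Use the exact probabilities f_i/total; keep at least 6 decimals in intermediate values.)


Per-symbol terms -p_i * log2(p_i) with p_i = f_i/48:
  p = 10/48 = 0.208333: log2(p) = -2.263034, -p*log2(p) = 0.471466
  p = 11/48 = 0.229167: log2(p) = -2.125531, -p*log2(p) = 0.487101
  p = 7/48 = 0.145833: log2(p) = -2.777608, -p*log2(p) = 0.405068
  p = 20/48 = 0.416667: log2(p) = -1.263034, -p*log2(p) = 0.526264
H = 0.471466 + 0.487101 + 0.405068 + 0.526264 = 1.889899

H = 1.8899 bits/symbol


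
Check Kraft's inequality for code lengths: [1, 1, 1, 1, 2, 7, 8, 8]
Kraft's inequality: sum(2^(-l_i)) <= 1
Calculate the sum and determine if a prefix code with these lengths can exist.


Sum = 2^(-1) + 2^(-1) + 2^(-1) + 2^(-1) + 2^(-2) + 2^(-7) + 2^(-8) + 2^(-8)
    = 0.5 + 0.5 + 0.5 + 0.5 + 0.25 + 0.0078125 + 0.00390625 + 0.00390625
    = 580/256 = 2.265625
Since 2.265625 > 1, Kraft's inequality is NOT satisfied.
A prefix code with these lengths CANNOT exist.

Kraft sum = 2.265625. Not satisfied.


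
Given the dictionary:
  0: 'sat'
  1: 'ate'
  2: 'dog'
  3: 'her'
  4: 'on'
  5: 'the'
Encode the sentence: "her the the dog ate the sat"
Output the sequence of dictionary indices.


Look up each word in the dictionary:
  'her' -> 3
  'the' -> 5
  'the' -> 5
  'dog' -> 2
  'ate' -> 1
  'the' -> 5
  'sat' -> 0

Encoded: [3, 5, 5, 2, 1, 5, 0]


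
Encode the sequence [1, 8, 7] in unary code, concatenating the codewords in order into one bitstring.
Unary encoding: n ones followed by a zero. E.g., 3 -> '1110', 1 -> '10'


Encode each number as n ones followed by a terminating 0:
  1 -> 10 (2 bits)
  8 -> 111111110 (9 bits)
  7 -> 11111110 (8 bits)
Total length = 2 + 9 + 8 = 19 bits.

Unary([1, 8, 7]) = 1011111111011111110 (19 bits)


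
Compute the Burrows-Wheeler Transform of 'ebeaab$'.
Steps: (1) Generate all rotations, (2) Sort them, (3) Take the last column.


Rotations (sorted):
  0: $ebeaab -> last char: b
  1: aab$ebe -> last char: e
  2: ab$ebea -> last char: a
  3: b$ebeaa -> last char: a
  4: beaab$e -> last char: e
  5: eaab$eb -> last char: b
  6: ebeaab$ -> last char: $


BWT = beaaeb$


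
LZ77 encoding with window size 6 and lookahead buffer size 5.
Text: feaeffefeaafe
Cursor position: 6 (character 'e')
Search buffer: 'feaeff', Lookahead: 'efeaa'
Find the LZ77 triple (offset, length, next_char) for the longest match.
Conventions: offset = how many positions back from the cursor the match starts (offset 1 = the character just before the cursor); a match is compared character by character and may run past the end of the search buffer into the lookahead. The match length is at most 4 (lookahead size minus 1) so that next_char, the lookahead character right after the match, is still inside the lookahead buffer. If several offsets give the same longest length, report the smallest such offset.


Try each offset into the search buffer:
  offset=1 (pos 5, char 'f'): match length 0
  offset=2 (pos 4, char 'f'): match length 0
  offset=3 (pos 3, char 'e'): match length 2
  offset=4 (pos 2, char 'a'): match length 0
  offset=5 (pos 1, char 'e'): match length 1
  offset=6 (pos 0, char 'f'): match length 0
Longest match has length 2 at offset 3.
next_char = character at position 6 + 2 = 8 -> 'e'

Best match: offset=3, length=2 (matching 'ef' starting at position 3)
LZ77 triple: (3, 2, 'e')


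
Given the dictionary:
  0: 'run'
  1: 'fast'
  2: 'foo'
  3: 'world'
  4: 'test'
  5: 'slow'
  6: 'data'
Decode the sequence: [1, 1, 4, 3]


Look up each index in the dictionary:
  1 -> 'fast'
  1 -> 'fast'
  4 -> 'test'
  3 -> 'world'

Decoded: "fast fast test world"


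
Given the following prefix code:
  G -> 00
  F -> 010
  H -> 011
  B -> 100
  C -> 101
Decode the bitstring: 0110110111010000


Decoding step by step:
Bits 011 -> H
Bits 011 -> H
Bits 011 -> H
Bits 101 -> C
Bits 00 -> G
Bits 00 -> G


Decoded message: HHHCGG


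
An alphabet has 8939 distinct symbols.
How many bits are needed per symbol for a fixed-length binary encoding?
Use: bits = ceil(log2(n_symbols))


log2(8939) = 13.1259
Bracket: 2^13 = 8192 < 8939 <= 2^14 = 16384
So ceil(log2(8939)) = 14

bits = ceil(log2(8939)) = ceil(13.1259) = 14 bits


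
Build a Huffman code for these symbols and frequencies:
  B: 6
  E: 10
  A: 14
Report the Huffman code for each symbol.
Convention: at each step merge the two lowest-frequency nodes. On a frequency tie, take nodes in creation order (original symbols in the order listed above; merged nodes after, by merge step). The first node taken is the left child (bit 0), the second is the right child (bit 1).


Huffman tree construction:
Step 1: Merge B(6) + E(10) = 16
Step 2: Merge A(14) + (B+E)(16) = 30
Read each symbol's code off the tree from the root (left child = 0, right child = 1).

Codes:
  B: 10 (length 2)
  E: 11 (length 2)
  A: 0 (length 1)
Average code length: 46/30 = 1.5333 bits/symbol


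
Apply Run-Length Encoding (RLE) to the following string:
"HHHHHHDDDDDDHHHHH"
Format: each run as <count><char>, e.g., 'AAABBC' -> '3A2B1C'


Scanning runs left to right:
  i=0: run of 'H' x 6 -> '6H'
  i=6: run of 'D' x 6 -> '6D'
  i=12: run of 'H' x 5 -> '5H'

RLE = 6H6D5H


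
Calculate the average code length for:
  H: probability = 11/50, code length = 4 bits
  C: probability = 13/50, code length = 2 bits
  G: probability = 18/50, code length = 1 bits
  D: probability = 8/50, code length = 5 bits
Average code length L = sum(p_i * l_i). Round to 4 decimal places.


Weighted contributions p_i * l_i:
  H: (11/50) * 4 = 44/50
  C: (13/50) * 2 = 26/50
  G: (18/50) * 1 = 18/50
  D: (8/50) * 5 = 40/50
Sum = (44 + 26 + 18 + 40)/50 = 128/50

L = 128/50 = 2.5600 bits/symbol


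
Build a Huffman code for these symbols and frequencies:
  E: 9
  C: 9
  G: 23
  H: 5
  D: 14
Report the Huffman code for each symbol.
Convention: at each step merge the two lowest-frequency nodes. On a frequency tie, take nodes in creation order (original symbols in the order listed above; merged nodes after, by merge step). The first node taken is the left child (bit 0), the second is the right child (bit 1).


Huffman tree construction:
Step 1: Merge H(5) + E(9) = 14
Step 2: Merge C(9) + D(14) = 23
Step 3: Merge (H+E)(14) + G(23) = 37
Step 4: Merge (C+D)(23) + ((H+E)+G)(37) = 60
Read each symbol's code off the tree from the root (left child = 0, right child = 1).

Codes:
  E: 101 (length 3)
  C: 00 (length 2)
  G: 11 (length 2)
  H: 100 (length 3)
  D: 01 (length 2)
Average code length: 134/60 = 2.2333 bits/symbol


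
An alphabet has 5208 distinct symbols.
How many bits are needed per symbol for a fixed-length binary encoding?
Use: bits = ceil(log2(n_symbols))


log2(5208) = 12.3465
Bracket: 2^12 = 4096 < 5208 <= 2^13 = 8192
So ceil(log2(5208)) = 13

bits = ceil(log2(5208)) = ceil(12.3465) = 13 bits


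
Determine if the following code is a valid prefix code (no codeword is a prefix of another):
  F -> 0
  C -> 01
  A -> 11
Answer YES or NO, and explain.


Checking each pair (does one codeword prefix another?):
  F='0' vs C='01': prefix -- VIOLATION

NO -- this is NOT a valid prefix code. F (0) is a prefix of C (01).


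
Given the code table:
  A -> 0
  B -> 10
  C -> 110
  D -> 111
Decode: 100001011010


Decoding:
10 -> B
0 -> A
0 -> A
0 -> A
10 -> B
110 -> C
10 -> B


Result: BAAABCB


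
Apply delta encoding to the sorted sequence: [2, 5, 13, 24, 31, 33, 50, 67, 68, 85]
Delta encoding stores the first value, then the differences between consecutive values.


First value: 2
Deltas:
  5 - 2 = 3
  13 - 5 = 8
  24 - 13 = 11
  31 - 24 = 7
  33 - 31 = 2
  50 - 33 = 17
  67 - 50 = 17
  68 - 67 = 1
  85 - 68 = 17


Delta encoded: [2, 3, 8, 11, 7, 2, 17, 17, 1, 17]


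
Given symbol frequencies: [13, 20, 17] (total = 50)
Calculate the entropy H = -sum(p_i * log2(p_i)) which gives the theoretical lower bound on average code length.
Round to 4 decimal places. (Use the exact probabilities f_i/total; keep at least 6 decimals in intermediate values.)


Per-symbol terms -p_i * log2(p_i) with p_i = f_i/50:
  p = 13/50 = 0.260000: log2(p) = -1.943416, -p*log2(p) = 0.505288
  p = 20/50 = 0.400000: log2(p) = -1.321928, -p*log2(p) = 0.528771
  p = 17/50 = 0.340000: log2(p) = -1.556393, -p*log2(p) = 0.529174
H = 0.505288 + 0.528771 + 0.529174 = 1.563233

H = 1.5632 bits/symbol


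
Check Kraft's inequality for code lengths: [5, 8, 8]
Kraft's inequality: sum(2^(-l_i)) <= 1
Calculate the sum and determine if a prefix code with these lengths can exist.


Sum = 2^(-5) + 2^(-8) + 2^(-8)
    = 0.03125 + 0.00390625 + 0.00390625
    = 10/256 = 0.0390625
Since 0.0390625 <= 1, Kraft's inequality IS satisfied.
A prefix code with these lengths CAN exist.

Kraft sum = 0.0390625. Satisfied.


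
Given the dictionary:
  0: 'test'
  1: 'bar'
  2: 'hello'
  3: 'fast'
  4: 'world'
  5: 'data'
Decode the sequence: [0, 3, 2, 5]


Look up each index in the dictionary:
  0 -> 'test'
  3 -> 'fast'
  2 -> 'hello'
  5 -> 'data'

Decoded: "test fast hello data"


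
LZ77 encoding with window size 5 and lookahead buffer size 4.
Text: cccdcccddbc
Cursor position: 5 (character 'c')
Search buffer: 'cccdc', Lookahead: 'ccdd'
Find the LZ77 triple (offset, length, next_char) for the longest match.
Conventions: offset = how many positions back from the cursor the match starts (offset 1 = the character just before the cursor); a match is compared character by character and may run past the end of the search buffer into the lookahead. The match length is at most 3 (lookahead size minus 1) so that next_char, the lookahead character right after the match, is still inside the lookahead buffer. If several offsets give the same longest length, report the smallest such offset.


Try each offset into the search buffer:
  offset=1 (pos 4, char 'c'): match length 2
  offset=2 (pos 3, char 'd'): match length 0
  offset=3 (pos 2, char 'c'): match length 1
  offset=4 (pos 1, char 'c'): match length 3
  offset=5 (pos 0, char 'c'): match length 2
Longest match has length 3 at offset 4.
next_char = character at position 5 + 3 = 8 -> 'd'

Best match: offset=4, length=3 (matching 'ccd' starting at position 1)
LZ77 triple: (4, 3, 'd')


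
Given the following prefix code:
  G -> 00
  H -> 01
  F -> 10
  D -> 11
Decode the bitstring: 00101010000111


Decoding step by step:
Bits 00 -> G
Bits 10 -> F
Bits 10 -> F
Bits 10 -> F
Bits 00 -> G
Bits 01 -> H
Bits 11 -> D


Decoded message: GFFFGHD


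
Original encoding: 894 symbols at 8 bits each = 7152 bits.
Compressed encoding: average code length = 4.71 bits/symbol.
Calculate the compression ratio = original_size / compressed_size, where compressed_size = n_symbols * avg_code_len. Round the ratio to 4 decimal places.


original_size = n_symbols * orig_bits = 894 * 8 = 7152 bits
compressed_size = n_symbols * avg_code_len = 894 * 4.71 = 4210.74 bits
ratio = original_size / compressed_size = 7152 / 4210.74 = 1.6985

Compression ratio = 1.6985


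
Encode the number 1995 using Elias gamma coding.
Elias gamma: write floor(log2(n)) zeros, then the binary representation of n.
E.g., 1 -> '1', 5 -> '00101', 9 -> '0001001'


num_bits = floor(log2(1995)) + 1 = 11
leading_zeros = num_bits - 1 = 10
binary(1995) = 11111001011

Elias gamma(1995) = '0000000000' + '11111001011' = 000000000011111001011 (21 bits)


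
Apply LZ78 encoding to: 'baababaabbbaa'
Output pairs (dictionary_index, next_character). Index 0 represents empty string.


LZ78 encoding steps:
Dictionary: {0: ''}
Step 1: w='' (idx 0), next='b' -> output (0, 'b'), add 'b' as idx 1
Step 2: w='' (idx 0), next='a' -> output (0, 'a'), add 'a' as idx 2
Step 3: w='a' (idx 2), next='b' -> output (2, 'b'), add 'ab' as idx 3
Step 4: w='ab' (idx 3), next='a' -> output (3, 'a'), add 'aba' as idx 4
Step 5: w='ab' (idx 3), next='b' -> output (3, 'b'), add 'abb' as idx 5
Step 6: w='b' (idx 1), next='a' -> output (1, 'a'), add 'ba' as idx 6
Step 7: w='a' (idx 2), end of input -> output (2, '')


Encoded: [(0, 'b'), (0, 'a'), (2, 'b'), (3, 'a'), (3, 'b'), (1, 'a'), (2, '')]


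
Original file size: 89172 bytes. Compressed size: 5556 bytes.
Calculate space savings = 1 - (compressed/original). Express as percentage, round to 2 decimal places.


ratio = compressed/original = 5556/89172 = 0.062307
savings = 1 - ratio = 1 - 0.062307 = 0.937693
as a percentage: 0.937693 * 100 = 93.77%

Space savings = 1 - 5556/89172 = 93.77%


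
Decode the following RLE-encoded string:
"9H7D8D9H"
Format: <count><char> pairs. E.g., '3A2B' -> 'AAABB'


Expanding each <count><char> pair:
  9H -> 'HHHHHHHHH'
  7D -> 'DDDDDDD'
  8D -> 'DDDDDDDD'
  9H -> 'HHHHHHHHH'

Decoded = HHHHHHHHHDDDDDDDDDDDDDDDHHHHHHHHH


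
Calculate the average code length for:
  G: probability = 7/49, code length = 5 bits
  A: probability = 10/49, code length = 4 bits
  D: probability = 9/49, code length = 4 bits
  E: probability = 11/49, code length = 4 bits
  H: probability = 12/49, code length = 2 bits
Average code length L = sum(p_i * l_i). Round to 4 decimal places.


Weighted contributions p_i * l_i:
  G: (7/49) * 5 = 35/49
  A: (10/49) * 4 = 40/49
  D: (9/49) * 4 = 36/49
  E: (11/49) * 4 = 44/49
  H: (12/49) * 2 = 24/49
Sum = (35 + 40 + 36 + 44 + 24)/49 = 179/49

L = 179/49 = 3.6531 bits/symbol


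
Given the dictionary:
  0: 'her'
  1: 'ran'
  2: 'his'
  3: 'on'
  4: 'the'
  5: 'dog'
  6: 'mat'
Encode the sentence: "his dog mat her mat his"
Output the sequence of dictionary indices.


Look up each word in the dictionary:
  'his' -> 2
  'dog' -> 5
  'mat' -> 6
  'her' -> 0
  'mat' -> 6
  'his' -> 2

Encoded: [2, 5, 6, 0, 6, 2]


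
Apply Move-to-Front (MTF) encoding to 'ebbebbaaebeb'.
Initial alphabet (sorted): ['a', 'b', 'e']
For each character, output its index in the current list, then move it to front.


MTF encoding:
'e': index 2 in ['a', 'b', 'e'] -> ['e', 'a', 'b']
'b': index 2 in ['e', 'a', 'b'] -> ['b', 'e', 'a']
'b': index 0 in ['b', 'e', 'a'] -> ['b', 'e', 'a']
'e': index 1 in ['b', 'e', 'a'] -> ['e', 'b', 'a']
'b': index 1 in ['e', 'b', 'a'] -> ['b', 'e', 'a']
'b': index 0 in ['b', 'e', 'a'] -> ['b', 'e', 'a']
'a': index 2 in ['b', 'e', 'a'] -> ['a', 'b', 'e']
'a': index 0 in ['a', 'b', 'e'] -> ['a', 'b', 'e']
'e': index 2 in ['a', 'b', 'e'] -> ['e', 'a', 'b']
'b': index 2 in ['e', 'a', 'b'] -> ['b', 'e', 'a']
'e': index 1 in ['b', 'e', 'a'] -> ['e', 'b', 'a']
'b': index 1 in ['e', 'b', 'a'] -> ['b', 'e', 'a']


Output: [2, 2, 0, 1, 1, 0, 2, 0, 2, 2, 1, 1]


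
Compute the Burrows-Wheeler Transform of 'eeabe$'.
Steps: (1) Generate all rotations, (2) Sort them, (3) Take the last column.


Rotations (sorted):
  0: $eeabe -> last char: e
  1: abe$ee -> last char: e
  2: be$eea -> last char: a
  3: e$eeab -> last char: b
  4: eabe$e -> last char: e
  5: eeabe$ -> last char: $


BWT = eeabe$


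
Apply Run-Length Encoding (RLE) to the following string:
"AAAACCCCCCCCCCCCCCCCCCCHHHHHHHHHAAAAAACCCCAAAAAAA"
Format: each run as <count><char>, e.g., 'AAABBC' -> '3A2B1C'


Scanning runs left to right:
  i=0: run of 'A' x 4 -> '4A'
  i=4: run of 'C' x 19 -> '19C'
  i=23: run of 'H' x 9 -> '9H'
  i=32: run of 'A' x 6 -> '6A'
  i=38: run of 'C' x 4 -> '4C'
  i=42: run of 'A' x 7 -> '7A'

RLE = 4A19C9H6A4C7A


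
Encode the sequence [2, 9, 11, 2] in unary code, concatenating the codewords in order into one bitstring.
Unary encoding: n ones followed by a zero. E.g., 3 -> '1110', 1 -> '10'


Encode each number as n ones followed by a terminating 0:
  2 -> 110 (3 bits)
  9 -> 1111111110 (10 bits)
  11 -> 111111111110 (12 bits)
  2 -> 110 (3 bits)
Total length = 3 + 10 + 12 + 3 = 28 bits.

Unary([2, 9, 11, 2]) = 1101111111110111111111110110 (28 bits)


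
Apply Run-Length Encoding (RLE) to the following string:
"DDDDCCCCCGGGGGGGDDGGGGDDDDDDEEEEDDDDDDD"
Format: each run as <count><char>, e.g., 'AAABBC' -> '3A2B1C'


Scanning runs left to right:
  i=0: run of 'D' x 4 -> '4D'
  i=4: run of 'C' x 5 -> '5C'
  i=9: run of 'G' x 7 -> '7G'
  i=16: run of 'D' x 2 -> '2D'
  i=18: run of 'G' x 4 -> '4G'
  i=22: run of 'D' x 6 -> '6D'
  i=28: run of 'E' x 4 -> '4E'
  i=32: run of 'D' x 7 -> '7D'

RLE = 4D5C7G2D4G6D4E7D


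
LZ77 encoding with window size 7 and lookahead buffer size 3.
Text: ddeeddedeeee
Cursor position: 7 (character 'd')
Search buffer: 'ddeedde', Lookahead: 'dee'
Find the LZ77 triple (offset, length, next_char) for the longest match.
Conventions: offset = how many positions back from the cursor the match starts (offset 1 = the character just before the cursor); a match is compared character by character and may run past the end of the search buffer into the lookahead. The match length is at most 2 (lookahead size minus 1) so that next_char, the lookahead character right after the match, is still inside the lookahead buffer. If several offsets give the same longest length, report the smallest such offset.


Try each offset into the search buffer:
  offset=1 (pos 6, char 'e'): match length 0
  offset=2 (pos 5, char 'd'): match length 2
  offset=3 (pos 4, char 'd'): match length 1
  offset=4 (pos 3, char 'e'): match length 0
  offset=5 (pos 2, char 'e'): match length 0
  offset=6 (pos 1, char 'd'): match length 2
  offset=7 (pos 0, char 'd'): match length 1
Longest match has length 2, found at offsets 2, 6; take the smallest, offset 2.
next_char = character at position 7 + 2 = 9 -> 'e'

Best match: offset=2, length=2 (matching 'de' starting at position 5)
LZ77 triple: (2, 2, 'e')


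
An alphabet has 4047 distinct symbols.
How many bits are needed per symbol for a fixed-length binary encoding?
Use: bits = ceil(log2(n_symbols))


log2(4047) = 11.9826
Bracket: 2^11 = 2048 < 4047 <= 2^12 = 4096
So ceil(log2(4047)) = 12

bits = ceil(log2(4047)) = ceil(11.9826) = 12 bits


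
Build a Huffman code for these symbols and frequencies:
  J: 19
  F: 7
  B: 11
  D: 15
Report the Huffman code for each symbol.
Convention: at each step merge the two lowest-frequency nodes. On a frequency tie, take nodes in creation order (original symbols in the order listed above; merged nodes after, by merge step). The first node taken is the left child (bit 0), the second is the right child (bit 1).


Huffman tree construction:
Step 1: Merge F(7) + B(11) = 18
Step 2: Merge D(15) + (F+B)(18) = 33
Step 3: Merge J(19) + (D+(F+B))(33) = 52
Read each symbol's code off the tree from the root (left child = 0, right child = 1).

Codes:
  J: 0 (length 1)
  F: 110 (length 3)
  B: 111 (length 3)
  D: 10 (length 2)
Average code length: 103/52 = 1.9808 bits/symbol


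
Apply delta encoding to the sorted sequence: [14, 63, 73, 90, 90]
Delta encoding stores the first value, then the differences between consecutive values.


First value: 14
Deltas:
  63 - 14 = 49
  73 - 63 = 10
  90 - 73 = 17
  90 - 90 = 0


Delta encoded: [14, 49, 10, 17, 0]


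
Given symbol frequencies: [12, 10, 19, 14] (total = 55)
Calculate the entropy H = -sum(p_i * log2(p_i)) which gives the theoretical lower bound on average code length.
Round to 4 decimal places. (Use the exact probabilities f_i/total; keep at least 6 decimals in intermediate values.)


Per-symbol terms -p_i * log2(p_i) with p_i = f_i/55:
  p = 12/55 = 0.218182: log2(p) = -2.196397, -p*log2(p) = 0.479214
  p = 10/55 = 0.181818: log2(p) = -2.459432, -p*log2(p) = 0.447169
  p = 19/55 = 0.345455: log2(p) = -1.533432, -p*log2(p) = 0.529731
  p = 14/55 = 0.254545: log2(p) = -1.974005, -p*log2(p) = 0.502474
H = 0.479214 + 0.447169 + 0.529731 + 0.502474 = 1.958588

H = 1.9586 bits/symbol


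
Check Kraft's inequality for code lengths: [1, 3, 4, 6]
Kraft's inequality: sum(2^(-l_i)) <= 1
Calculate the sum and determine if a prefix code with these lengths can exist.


Sum = 2^(-1) + 2^(-3) + 2^(-4) + 2^(-6)
    = 0.5 + 0.125 + 0.0625 + 0.015625
    = 45/64 = 0.703125
Since 0.703125 <= 1, Kraft's inequality IS satisfied.
A prefix code with these lengths CAN exist.

Kraft sum = 0.703125. Satisfied.


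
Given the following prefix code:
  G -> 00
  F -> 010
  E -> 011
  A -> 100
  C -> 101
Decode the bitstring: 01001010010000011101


Decoding step by step:
Bits 010 -> F
Bits 010 -> F
Bits 100 -> A
Bits 100 -> A
Bits 00 -> G
Bits 011 -> E
Bits 101 -> C


Decoded message: FFAAGEC


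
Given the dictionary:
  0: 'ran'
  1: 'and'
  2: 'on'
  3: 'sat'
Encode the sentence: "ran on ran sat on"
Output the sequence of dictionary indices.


Look up each word in the dictionary:
  'ran' -> 0
  'on' -> 2
  'ran' -> 0
  'sat' -> 3
  'on' -> 2

Encoded: [0, 2, 0, 3, 2]


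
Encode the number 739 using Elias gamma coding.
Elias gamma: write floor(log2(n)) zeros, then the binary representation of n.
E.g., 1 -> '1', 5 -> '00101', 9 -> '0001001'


num_bits = floor(log2(739)) + 1 = 10
leading_zeros = num_bits - 1 = 9
binary(739) = 1011100011

Elias gamma(739) = '000000000' + '1011100011' = 0000000001011100011 (19 bits)


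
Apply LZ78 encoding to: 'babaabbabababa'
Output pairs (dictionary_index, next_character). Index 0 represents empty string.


LZ78 encoding steps:
Dictionary: {0: ''}
Step 1: w='' (idx 0), next='b' -> output (0, 'b'), add 'b' as idx 1
Step 2: w='' (idx 0), next='a' -> output (0, 'a'), add 'a' as idx 2
Step 3: w='b' (idx 1), next='a' -> output (1, 'a'), add 'ba' as idx 3
Step 4: w='a' (idx 2), next='b' -> output (2, 'b'), add 'ab' as idx 4
Step 5: w='ba' (idx 3), next='b' -> output (3, 'b'), add 'bab' as idx 5
Step 6: w='ab' (idx 4), next='a' -> output (4, 'a'), add 'aba' as idx 6
Step 7: w='ba' (idx 3), end of input -> output (3, '')


Encoded: [(0, 'b'), (0, 'a'), (1, 'a'), (2, 'b'), (3, 'b'), (4, 'a'), (3, '')]


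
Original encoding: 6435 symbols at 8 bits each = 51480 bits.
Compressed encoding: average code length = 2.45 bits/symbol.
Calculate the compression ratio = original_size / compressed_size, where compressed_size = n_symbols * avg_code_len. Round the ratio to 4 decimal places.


original_size = n_symbols * orig_bits = 6435 * 8 = 51480 bits
compressed_size = n_symbols * avg_code_len = 6435 * 2.45 = 15765.75 bits
ratio = original_size / compressed_size = 51480 / 15765.75 = 3.2653

Compression ratio = 3.2653


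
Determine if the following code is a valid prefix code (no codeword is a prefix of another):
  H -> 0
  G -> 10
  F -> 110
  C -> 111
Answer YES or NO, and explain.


Checking each pair (does one codeword prefix another?):
  H='0' vs G='10': no prefix
  H='0' vs F='110': no prefix
  H='0' vs C='111': no prefix
  G='10' vs H='0': no prefix
  G='10' vs F='110': no prefix
  G='10' vs C='111': no prefix
  F='110' vs H='0': no prefix
  F='110' vs G='10': no prefix
  F='110' vs C='111': no prefix
  C='111' vs H='0': no prefix
  C='111' vs G='10': no prefix
  C='111' vs F='110': no prefix
No violation found over all pairs.

YES -- this is a valid prefix code. No codeword is a prefix of any other codeword.


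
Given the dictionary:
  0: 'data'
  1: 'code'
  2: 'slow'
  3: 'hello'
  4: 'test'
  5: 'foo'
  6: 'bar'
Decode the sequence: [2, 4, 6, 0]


Look up each index in the dictionary:
  2 -> 'slow'
  4 -> 'test'
  6 -> 'bar'
  0 -> 'data'

Decoded: "slow test bar data"


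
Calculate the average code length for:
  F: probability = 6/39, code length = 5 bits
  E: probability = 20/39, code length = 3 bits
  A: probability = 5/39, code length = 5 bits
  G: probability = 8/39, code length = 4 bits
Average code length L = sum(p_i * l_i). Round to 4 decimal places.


Weighted contributions p_i * l_i:
  F: (6/39) * 5 = 30/39
  E: (20/39) * 3 = 60/39
  A: (5/39) * 5 = 25/39
  G: (8/39) * 4 = 32/39
Sum = (30 + 60 + 25 + 32)/39 = 147/39

L = 147/39 = 3.7692 bits/symbol


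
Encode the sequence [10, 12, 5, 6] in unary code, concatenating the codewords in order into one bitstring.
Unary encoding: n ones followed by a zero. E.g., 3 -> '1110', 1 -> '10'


Encode each number as n ones followed by a terminating 0:
  10 -> 11111111110 (11 bits)
  12 -> 1111111111110 (13 bits)
  5 -> 111110 (6 bits)
  6 -> 1111110 (7 bits)
Total length = 11 + 13 + 6 + 7 = 37 bits.

Unary([10, 12, 5, 6]) = 1111111111011111111111101111101111110 (37 bits)


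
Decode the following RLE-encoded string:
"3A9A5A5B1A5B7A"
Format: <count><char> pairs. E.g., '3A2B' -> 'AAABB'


Expanding each <count><char> pair:
  3A -> 'AAA'
  9A -> 'AAAAAAAAA'
  5A -> 'AAAAA'
  5B -> 'BBBBB'
  1A -> 'A'
  5B -> 'BBBBB'
  7A -> 'AAAAAAA'

Decoded = AAAAAAAAAAAAAAAAABBBBBABBBBBAAAAAAA


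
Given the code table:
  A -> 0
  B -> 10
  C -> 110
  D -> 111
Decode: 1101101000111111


Decoding:
110 -> C
110 -> C
10 -> B
0 -> A
0 -> A
111 -> D
111 -> D


Result: CCBAADD


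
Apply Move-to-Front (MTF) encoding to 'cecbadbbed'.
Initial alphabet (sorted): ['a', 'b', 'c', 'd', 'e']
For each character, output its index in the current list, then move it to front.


MTF encoding:
'c': index 2 in ['a', 'b', 'c', 'd', 'e'] -> ['c', 'a', 'b', 'd', 'e']
'e': index 4 in ['c', 'a', 'b', 'd', 'e'] -> ['e', 'c', 'a', 'b', 'd']
'c': index 1 in ['e', 'c', 'a', 'b', 'd'] -> ['c', 'e', 'a', 'b', 'd']
'b': index 3 in ['c', 'e', 'a', 'b', 'd'] -> ['b', 'c', 'e', 'a', 'd']
'a': index 3 in ['b', 'c', 'e', 'a', 'd'] -> ['a', 'b', 'c', 'e', 'd']
'd': index 4 in ['a', 'b', 'c', 'e', 'd'] -> ['d', 'a', 'b', 'c', 'e']
'b': index 2 in ['d', 'a', 'b', 'c', 'e'] -> ['b', 'd', 'a', 'c', 'e']
'b': index 0 in ['b', 'd', 'a', 'c', 'e'] -> ['b', 'd', 'a', 'c', 'e']
'e': index 4 in ['b', 'd', 'a', 'c', 'e'] -> ['e', 'b', 'd', 'a', 'c']
'd': index 2 in ['e', 'b', 'd', 'a', 'c'] -> ['d', 'e', 'b', 'a', 'c']


Output: [2, 4, 1, 3, 3, 4, 2, 0, 4, 2]


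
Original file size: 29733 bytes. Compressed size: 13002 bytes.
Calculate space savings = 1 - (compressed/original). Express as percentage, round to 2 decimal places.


ratio = compressed/original = 13002/29733 = 0.437292
savings = 1 - ratio = 1 - 0.437292 = 0.562708
as a percentage: 0.562708 * 100 = 56.27%

Space savings = 1 - 13002/29733 = 56.27%
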